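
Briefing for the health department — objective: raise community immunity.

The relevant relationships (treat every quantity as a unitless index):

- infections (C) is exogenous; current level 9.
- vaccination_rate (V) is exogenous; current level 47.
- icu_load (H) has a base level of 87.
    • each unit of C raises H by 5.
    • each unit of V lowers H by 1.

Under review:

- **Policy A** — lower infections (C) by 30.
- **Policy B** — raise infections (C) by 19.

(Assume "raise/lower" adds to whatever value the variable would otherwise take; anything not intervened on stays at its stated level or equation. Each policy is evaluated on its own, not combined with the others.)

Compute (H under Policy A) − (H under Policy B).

Policy A (C − 30):
  C = 9 − 30 = -21
  V = 47
  H = 87 + 5·(-21) − 47 = -65
Policy B (C + 19):
  C = 9 + 19 = 28
  V = 47
  H = 87 + 5·28 − 47 = 180
H: -65 − 180 = -245

-245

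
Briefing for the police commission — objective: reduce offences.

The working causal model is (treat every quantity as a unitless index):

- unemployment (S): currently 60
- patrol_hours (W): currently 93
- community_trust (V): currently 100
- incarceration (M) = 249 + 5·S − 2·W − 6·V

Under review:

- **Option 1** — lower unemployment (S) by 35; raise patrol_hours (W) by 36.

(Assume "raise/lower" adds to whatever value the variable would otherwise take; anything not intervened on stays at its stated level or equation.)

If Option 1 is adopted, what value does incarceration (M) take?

Option 1 (S − 35, W + 36):
  S = 60 − 35 = 25
  W = 93 + 36 = 129
  V = 100
  M = 249 + 5·25 − 2·129 − 6·100 = -484

-484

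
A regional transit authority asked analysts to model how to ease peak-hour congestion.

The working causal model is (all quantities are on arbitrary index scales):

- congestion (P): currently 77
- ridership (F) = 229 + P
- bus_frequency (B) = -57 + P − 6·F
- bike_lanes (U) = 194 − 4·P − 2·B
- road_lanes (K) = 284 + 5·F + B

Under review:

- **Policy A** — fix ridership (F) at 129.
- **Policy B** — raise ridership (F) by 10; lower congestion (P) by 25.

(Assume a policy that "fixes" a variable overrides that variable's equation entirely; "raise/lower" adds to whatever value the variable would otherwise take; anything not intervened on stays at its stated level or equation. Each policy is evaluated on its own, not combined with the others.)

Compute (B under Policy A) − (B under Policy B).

997

Policy A (F := 129):
  P = 77
  F = 129
  B = -57 + 77 − 6·129 = -754
Policy B (F + 10, P − 25):
  P = 77 − 25 = 52
  F = 229 + 52 (+10 from intervention) = 291
  B = -57 + 52 − 6·291 = -1751
B: -754 − (-1751) = 997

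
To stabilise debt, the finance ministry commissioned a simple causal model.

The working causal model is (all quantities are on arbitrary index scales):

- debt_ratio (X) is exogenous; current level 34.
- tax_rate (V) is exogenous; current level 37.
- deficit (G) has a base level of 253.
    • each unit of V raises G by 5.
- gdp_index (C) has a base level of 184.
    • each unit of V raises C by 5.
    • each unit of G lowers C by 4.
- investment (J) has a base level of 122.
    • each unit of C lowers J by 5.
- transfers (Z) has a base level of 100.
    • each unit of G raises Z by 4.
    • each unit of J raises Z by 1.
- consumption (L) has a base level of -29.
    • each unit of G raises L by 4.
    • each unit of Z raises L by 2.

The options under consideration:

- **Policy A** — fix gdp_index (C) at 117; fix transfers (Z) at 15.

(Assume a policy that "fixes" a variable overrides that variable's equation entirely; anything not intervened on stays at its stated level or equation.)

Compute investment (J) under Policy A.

Policy A (C := 117, Z := 15):
  V = 37
  G = 253 + 5·37 = 438
  C = 117
  J = 122 − 5·117 = -463

-463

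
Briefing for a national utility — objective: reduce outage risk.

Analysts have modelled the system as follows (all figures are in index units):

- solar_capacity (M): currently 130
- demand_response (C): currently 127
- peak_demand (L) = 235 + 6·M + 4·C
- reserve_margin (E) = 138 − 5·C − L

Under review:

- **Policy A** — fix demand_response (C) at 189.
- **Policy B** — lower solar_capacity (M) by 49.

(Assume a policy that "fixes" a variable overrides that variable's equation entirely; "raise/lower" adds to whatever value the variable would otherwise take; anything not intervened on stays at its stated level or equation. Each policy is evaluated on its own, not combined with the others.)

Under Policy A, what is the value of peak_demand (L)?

1771

Policy A (C := 189):
  M = 130
  C = 189
  L = 235 + 6·130 + 4·189 = 1771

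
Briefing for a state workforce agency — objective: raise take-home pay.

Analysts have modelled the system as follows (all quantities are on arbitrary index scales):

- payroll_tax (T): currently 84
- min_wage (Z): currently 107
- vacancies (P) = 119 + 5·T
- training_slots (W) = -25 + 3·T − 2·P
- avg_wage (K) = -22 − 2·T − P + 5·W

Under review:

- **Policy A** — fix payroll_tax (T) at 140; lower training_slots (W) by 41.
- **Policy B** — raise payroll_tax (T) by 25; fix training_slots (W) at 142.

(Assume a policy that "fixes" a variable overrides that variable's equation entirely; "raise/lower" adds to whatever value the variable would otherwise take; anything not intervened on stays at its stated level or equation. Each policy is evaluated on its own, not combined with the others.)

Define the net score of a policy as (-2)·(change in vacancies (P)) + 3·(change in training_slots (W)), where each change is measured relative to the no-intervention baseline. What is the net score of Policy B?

Baseline:
  T = 84
  P = 119 + 5·84 = 539
  W = -25 + 3·84 − 2·539 = -851
Policy B (T + 25, W := 142):
  T = 84 + 25 = 109
  P = 119 + 5·109 = 664
  W = 142
ΔP = 664 − 539 = 125; ΔW = 142 − (-851) = 993
Score = (-2)·125 + 3·993 = 2729

2729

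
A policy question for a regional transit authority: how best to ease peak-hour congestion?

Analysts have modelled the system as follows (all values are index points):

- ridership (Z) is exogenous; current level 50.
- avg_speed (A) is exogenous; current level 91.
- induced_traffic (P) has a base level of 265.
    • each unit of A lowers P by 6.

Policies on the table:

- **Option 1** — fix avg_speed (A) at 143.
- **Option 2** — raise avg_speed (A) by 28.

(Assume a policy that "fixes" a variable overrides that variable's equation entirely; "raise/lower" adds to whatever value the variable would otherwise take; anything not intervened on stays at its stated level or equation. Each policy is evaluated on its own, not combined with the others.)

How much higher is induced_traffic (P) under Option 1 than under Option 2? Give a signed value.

-144

Option 1 (A := 143):
  A = 143
  P = 265 − 6·143 = -593
Option 2 (A + 28):
  A = 91 + 28 = 119
  P = 265 − 6·119 = -449
P: -593 − (-449) = -144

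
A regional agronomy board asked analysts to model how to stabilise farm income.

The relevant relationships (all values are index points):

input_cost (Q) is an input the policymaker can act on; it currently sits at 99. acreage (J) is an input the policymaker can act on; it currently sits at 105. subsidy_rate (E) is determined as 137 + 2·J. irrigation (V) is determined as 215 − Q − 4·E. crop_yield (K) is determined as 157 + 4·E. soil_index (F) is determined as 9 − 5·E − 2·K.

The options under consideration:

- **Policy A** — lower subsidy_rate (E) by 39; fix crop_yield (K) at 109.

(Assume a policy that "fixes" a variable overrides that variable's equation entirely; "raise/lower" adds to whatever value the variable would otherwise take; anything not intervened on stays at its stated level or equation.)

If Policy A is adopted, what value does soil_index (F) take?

Policy A (E − 39, K := 109):
  J = 105
  E = 137 + 2·105 (−39 from intervention) = 308
  K = 109
  F = 9 − 5·308 − 2·109 = -1749

-1749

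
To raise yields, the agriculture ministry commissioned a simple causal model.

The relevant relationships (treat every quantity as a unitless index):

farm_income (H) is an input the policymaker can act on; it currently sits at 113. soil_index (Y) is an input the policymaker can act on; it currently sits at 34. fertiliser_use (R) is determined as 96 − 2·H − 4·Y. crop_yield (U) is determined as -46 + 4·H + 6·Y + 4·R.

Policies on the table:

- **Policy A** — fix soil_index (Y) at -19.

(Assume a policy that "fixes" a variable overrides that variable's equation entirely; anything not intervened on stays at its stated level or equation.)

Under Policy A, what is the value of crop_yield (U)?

76

Policy A (Y := -19):
  H = 113
  Y = -19
  R = 96 − 2·113 − 4·(-19) = -54
  U = -46 + 4·113 + 6·(-19) + 4·(-54) = 76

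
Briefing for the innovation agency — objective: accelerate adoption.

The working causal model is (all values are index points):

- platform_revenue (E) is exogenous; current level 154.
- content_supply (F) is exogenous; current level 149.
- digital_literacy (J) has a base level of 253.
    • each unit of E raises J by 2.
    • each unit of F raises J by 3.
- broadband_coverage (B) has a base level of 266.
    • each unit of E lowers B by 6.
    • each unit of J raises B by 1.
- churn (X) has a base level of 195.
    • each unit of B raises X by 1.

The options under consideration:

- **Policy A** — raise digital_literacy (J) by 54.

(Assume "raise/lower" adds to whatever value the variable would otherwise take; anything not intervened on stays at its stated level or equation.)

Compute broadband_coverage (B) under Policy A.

Policy A (J + 54):
  E = 154
  F = 149
  J = 253 + 2·154 + 3·149 (+54 from intervention) = 1062
  B = 266 − 6·154 + 1062 = 404

404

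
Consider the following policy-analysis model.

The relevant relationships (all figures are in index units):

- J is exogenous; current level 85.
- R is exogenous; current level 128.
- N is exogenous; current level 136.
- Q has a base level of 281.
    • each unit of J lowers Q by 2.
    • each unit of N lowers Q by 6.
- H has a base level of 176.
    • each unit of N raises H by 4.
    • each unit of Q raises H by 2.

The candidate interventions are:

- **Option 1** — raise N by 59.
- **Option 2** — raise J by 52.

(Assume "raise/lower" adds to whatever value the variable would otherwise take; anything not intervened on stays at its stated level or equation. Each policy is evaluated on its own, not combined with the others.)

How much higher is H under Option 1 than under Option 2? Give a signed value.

-264

Option 1 (N + 59):
  J = 85
  N = 136 + 59 = 195
  Q = 281 − 2·85 − 6·195 = -1059
  H = 176 + 4·195 + 2·(-1059) = -1162
Option 2 (J + 52):
  J = 85 + 52 = 137
  N = 136
  Q = 281 − 2·137 − 6·136 = -809
  H = 176 + 4·136 + 2·(-809) = -898
H: -1162 − (-898) = -264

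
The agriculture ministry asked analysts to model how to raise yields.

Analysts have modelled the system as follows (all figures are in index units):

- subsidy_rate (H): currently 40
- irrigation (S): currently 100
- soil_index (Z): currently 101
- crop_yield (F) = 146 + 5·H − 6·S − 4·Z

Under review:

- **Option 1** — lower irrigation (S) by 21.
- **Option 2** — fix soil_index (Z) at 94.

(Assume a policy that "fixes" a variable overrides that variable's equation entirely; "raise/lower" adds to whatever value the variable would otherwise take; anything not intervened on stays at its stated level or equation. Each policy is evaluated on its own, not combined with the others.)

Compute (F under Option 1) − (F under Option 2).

98

Option 1 (S − 21):
  H = 40
  S = 100 − 21 = 79
  Z = 101
  F = 146 + 5·40 − 6·79 − 4·101 = -532
Option 2 (Z := 94):
  H = 40
  S = 100
  Z = 94
  F = 146 + 5·40 − 6·100 − 4·94 = -630
F: -532 − (-630) = 98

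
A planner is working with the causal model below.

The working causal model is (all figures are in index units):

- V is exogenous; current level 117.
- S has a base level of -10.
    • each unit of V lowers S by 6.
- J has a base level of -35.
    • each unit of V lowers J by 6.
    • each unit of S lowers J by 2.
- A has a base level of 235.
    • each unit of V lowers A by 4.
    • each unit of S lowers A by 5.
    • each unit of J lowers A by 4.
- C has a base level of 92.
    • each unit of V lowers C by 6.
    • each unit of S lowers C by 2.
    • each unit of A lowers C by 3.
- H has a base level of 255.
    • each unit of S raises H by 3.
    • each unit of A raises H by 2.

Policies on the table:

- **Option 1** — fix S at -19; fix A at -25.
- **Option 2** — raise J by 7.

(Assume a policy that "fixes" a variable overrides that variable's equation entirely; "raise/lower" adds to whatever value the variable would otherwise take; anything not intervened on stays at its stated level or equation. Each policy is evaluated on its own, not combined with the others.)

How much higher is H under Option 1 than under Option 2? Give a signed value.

Option 1 (S := -19, A := -25):
  V = 117
  S = -19
  J = -35 − 6·117 − 2·(-19) = -699
  A = -25
  H = 255 + 3·(-19) + 2·(-25) = 148
Option 2 (J + 7):
  V = 117
  S = -10 − 6·117 = -712
  J = -35 − 6·117 − 2·(-712) (+7 from intervention) = 694
  A = 235 − 4·117 − 5·(-712) − 4·694 = 551
  H = 255 + 3·(-712) + 2·551 = -779
H: 148 − (-779) = 927

927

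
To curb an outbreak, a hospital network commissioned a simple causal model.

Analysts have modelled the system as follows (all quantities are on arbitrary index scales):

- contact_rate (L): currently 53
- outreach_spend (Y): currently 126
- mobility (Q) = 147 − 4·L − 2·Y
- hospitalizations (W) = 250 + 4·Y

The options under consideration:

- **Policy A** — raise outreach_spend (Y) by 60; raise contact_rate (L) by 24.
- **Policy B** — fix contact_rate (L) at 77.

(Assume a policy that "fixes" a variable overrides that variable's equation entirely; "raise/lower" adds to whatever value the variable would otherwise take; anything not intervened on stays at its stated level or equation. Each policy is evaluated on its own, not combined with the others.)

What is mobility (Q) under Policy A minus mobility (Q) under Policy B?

Policy A (Y + 60, L + 24):
  L = 53 + 24 = 77
  Y = 126 + 60 = 186
  Q = 147 − 4·77 − 2·186 = -533
Policy B (L := 77):
  L = 77
  Y = 126
  Q = 147 − 4·77 − 2·126 = -413
Q: -533 − (-413) = -120

-120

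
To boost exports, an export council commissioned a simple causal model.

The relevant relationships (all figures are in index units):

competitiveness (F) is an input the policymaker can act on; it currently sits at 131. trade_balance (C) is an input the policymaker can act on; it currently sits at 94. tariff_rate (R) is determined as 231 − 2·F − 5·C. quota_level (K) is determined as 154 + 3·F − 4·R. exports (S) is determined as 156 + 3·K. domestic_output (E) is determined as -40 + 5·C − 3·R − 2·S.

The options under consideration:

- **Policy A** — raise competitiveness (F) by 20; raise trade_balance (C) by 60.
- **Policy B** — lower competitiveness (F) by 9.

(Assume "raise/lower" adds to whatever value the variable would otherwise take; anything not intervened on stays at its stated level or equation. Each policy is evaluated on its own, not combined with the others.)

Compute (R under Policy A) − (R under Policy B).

-358

Policy A (F + 20, C + 60):
  F = 131 + 20 = 151
  C = 94 + 60 = 154
  R = 231 − 2·151 − 5·154 = -841
Policy B (F − 9):
  F = 131 − 9 = 122
  C = 94
  R = 231 − 2·122 − 5·94 = -483
R: -841 − (-483) = -358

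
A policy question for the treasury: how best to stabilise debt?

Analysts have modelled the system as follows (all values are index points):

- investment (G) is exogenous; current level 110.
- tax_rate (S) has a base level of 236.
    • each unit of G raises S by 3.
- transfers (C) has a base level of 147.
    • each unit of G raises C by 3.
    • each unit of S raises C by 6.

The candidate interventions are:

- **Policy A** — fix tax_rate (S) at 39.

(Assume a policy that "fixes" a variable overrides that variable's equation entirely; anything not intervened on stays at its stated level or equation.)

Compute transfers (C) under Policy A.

711

Policy A (S := 39):
  G = 110
  S = 39
  C = 147 + 3·110 + 6·39 = 711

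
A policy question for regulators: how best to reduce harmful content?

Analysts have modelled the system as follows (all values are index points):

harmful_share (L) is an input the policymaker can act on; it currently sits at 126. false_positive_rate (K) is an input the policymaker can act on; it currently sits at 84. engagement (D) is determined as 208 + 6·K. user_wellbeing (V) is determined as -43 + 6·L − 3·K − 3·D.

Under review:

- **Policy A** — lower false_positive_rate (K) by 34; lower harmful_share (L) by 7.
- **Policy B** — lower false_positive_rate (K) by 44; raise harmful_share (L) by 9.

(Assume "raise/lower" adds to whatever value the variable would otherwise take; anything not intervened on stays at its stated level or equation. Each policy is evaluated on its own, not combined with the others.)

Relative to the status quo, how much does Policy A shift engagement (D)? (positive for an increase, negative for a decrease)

-204

Baseline:
  K = 84
  D = 208 + 6·84 = 712
Policy A (K − 34, L − 7):
  K = 84 − 34 = 50
  D = 208 + 6·50 = 508
Change in D: 508 − 712 = -204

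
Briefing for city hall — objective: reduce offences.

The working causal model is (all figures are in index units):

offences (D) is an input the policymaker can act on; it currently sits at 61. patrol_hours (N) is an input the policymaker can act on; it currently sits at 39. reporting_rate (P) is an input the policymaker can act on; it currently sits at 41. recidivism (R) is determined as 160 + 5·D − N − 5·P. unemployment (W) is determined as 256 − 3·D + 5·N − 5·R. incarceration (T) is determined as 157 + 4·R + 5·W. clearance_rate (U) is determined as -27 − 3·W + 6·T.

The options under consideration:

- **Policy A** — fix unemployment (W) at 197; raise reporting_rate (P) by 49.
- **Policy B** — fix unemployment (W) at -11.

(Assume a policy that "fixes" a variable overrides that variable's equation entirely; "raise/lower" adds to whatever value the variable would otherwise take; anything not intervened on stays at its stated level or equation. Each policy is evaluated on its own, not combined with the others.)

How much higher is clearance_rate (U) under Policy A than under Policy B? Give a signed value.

-264

Policy A (W := 197, P + 49):
  D = 61
  N = 39
  P = 41 + 49 = 90
  R = 160 + 5·61 − 39 − 5·90 = -24
  W = 197
  T = 157 + 4·(-24) + 5·197 = 1046
  U = -27 − 3·197 + 6·1046 = 5658
Policy B (W := -11):
  D = 61
  N = 39
  P = 41
  R = 160 + 5·61 − 39 − 5·41 = 221
  W = -11
  T = 157 + 4·221 + 5·(-11) = 986
  U = -27 − 3·(-11) + 6·986 = 5922
U: 5658 − 5922 = -264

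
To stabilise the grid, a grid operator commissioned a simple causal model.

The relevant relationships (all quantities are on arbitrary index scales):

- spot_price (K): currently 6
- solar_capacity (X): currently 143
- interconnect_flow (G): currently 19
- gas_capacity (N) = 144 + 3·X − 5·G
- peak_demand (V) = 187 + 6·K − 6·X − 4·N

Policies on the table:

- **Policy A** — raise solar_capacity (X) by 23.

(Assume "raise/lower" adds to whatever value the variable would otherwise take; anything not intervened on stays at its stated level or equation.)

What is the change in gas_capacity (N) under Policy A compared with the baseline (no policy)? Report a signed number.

69

Baseline:
  X = 143
  G = 19
  N = 144 + 3·143 − 5·19 = 478
Policy A (X + 23):
  X = 143 + 23 = 166
  G = 19
  N = 144 + 3·166 − 5·19 = 547
Change in N: 547 − 478 = 69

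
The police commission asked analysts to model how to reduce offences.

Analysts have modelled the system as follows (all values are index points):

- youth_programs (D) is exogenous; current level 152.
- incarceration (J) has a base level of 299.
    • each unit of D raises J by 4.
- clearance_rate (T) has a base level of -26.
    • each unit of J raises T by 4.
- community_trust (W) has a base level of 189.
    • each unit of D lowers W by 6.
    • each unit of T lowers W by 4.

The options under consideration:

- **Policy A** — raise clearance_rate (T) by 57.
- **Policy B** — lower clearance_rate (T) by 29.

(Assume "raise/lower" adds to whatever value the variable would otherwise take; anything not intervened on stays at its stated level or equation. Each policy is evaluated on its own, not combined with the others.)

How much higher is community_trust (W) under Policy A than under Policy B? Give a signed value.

-344

Policy A (T + 57):
  D = 152
  J = 299 + 4·152 = 907
  T = -26 + 4·907 (+57 from intervention) = 3659
  W = 189 − 6·152 − 4·3659 = -15359
Policy B (T − 29):
  D = 152
  J = 299 + 4·152 = 907
  T = -26 + 4·907 (−29 from intervention) = 3573
  W = 189 − 6·152 − 4·3573 = -15015
W: -15359 − (-15015) = -344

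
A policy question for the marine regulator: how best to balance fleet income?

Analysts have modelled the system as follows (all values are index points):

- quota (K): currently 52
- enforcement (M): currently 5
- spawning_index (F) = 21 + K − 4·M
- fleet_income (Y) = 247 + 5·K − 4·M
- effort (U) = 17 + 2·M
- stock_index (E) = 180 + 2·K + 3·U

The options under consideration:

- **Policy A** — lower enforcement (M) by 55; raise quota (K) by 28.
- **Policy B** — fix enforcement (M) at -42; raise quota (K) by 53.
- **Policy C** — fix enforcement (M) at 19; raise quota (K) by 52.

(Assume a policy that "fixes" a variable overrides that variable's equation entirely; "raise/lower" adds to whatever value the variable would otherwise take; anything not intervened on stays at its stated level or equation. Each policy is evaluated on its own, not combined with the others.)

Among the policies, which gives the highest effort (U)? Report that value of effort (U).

Policy A (M − 55, K + 28):
  M = 5 − 55 = -50
  U = 17 + 2·(-50) = -83
Policy B (M := -42, K + 53):
  M = -42
  U = 17 + 2·(-42) = -67
Policy C (M := 19, K + 52):
  M = 19
  U = 17 + 2·19 = 55
Comparing — Policy A: U=-83, Policy B: U=-67, Policy C: U=55. Highest is 55 (Policy C).

55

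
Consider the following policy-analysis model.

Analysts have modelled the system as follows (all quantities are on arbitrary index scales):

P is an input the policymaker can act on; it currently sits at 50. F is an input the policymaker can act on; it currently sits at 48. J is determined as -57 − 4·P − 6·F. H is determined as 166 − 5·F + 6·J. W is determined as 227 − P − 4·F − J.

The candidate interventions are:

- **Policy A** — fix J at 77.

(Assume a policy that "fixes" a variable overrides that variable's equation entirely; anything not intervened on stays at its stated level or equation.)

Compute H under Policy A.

388

Policy A (J := 77):
  P = 50
  F = 48
  J = 77
  H = 166 − 5·48 + 6·77 = 388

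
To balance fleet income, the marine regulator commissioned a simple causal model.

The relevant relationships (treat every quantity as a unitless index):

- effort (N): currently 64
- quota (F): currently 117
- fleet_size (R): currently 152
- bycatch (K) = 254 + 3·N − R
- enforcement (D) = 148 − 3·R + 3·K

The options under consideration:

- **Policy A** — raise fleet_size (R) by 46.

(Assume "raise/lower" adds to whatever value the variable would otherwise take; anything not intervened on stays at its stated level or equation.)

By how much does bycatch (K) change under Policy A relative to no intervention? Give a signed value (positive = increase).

Baseline:
  N = 64
  R = 152
  K = 254 + 3·64 − 152 = 294
Policy A (R + 46):
  N = 64
  R = 152 + 46 = 198
  K = 254 + 3·64 − 198 = 248
Change in K: 248 − 294 = -46

-46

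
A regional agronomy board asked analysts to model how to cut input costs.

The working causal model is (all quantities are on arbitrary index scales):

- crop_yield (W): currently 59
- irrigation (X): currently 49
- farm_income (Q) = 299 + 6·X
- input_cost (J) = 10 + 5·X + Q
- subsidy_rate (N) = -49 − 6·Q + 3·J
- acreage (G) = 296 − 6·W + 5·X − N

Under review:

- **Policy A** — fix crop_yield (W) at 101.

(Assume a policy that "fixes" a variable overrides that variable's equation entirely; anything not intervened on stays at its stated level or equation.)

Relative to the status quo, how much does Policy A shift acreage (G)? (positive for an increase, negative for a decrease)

Baseline:
  W = 59
  X = 49
  Q = 299 + 6·49 = 593
  J = 10 + 5·49 + 593 = 848
  N = -49 − 6·593 + 3·848 = -1063
  G = 296 − 6·59 + 5·49 − (-1063) = 1250
Policy A (W := 101):
  W = 101
  X = 49
  Q = 299 + 6·49 = 593
  J = 10 + 5·49 + 593 = 848
  N = -49 − 6·593 + 3·848 = -1063
  G = 296 − 6·101 + 5·49 − (-1063) = 998
Change in G: 998 − 1250 = -252

-252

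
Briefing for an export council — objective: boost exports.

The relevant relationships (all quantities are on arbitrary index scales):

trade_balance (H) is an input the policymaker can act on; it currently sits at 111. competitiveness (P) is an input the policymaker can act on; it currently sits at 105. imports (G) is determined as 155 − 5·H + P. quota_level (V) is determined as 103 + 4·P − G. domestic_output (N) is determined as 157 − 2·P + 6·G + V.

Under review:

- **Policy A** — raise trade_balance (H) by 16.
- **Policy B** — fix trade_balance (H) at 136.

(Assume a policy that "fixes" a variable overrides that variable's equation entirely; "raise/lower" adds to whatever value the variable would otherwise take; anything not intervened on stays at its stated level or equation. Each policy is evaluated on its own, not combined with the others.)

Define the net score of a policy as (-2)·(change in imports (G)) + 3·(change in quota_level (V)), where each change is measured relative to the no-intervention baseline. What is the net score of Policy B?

625

Baseline:
  H = 111
  P = 105
  G = 155 − 5·111 + 105 = -295
  V = 103 + 4·105 − (-295) = 818
Policy B (H := 136):
  H = 136
  P = 105
  G = 155 − 5·136 + 105 = -420
  V = 103 + 4·105 − (-420) = 943
ΔG = -420 − (-295) = -125; ΔV = 943 − 818 = 125
Score = (-2)·(-125) + 3·125 = 625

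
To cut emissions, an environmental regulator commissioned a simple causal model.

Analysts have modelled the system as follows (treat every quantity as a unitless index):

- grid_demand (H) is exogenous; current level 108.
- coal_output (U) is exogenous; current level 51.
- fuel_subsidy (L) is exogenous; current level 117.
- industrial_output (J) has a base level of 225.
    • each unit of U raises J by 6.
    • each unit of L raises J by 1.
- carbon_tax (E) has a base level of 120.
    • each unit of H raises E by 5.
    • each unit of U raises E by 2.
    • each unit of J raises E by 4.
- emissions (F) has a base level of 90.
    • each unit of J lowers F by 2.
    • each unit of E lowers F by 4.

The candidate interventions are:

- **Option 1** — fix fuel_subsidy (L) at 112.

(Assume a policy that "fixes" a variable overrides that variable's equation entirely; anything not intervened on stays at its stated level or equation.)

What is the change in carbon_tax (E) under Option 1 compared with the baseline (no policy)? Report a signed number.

Baseline:
  H = 108
  U = 51
  L = 117
  J = 225 + 6·51 + 117 = 648
  E = 120 + 5·108 + 2·51 + 4·648 = 3354
Option 1 (L := 112):
  H = 108
  U = 51
  L = 112
  J = 225 + 6·51 + 112 = 643
  E = 120 + 5·108 + 2·51 + 4·643 = 3334
Change in E: 3334 − 3354 = -20

-20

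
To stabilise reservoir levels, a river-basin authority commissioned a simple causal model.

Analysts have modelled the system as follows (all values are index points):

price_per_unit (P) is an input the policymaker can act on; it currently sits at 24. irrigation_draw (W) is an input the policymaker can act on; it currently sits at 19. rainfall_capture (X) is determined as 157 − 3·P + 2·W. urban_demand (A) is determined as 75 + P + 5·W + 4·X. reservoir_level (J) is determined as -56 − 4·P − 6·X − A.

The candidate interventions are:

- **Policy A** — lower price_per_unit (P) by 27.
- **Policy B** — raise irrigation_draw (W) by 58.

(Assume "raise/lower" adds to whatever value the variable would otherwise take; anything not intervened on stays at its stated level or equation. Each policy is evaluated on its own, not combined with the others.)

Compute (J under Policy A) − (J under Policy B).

775

Policy A (P − 27):
  P = 24 − 27 = -3
  W = 19
  X = 157 − 3·(-3) + 2·19 = 204
  A = 75 + (-3) + 5·19 + 4·204 = 983
  J = -56 − 4·(-3) − 6·204 − 983 = -2251
Policy B (W + 58):
  P = 24
  W = 19 + 58 = 77
  X = 157 − 3·24 + 2·77 = 239
  A = 75 + 24 + 5·77 + 4·239 = 1440
  J = -56 − 4·24 − 6·239 − 1440 = -3026
J: -2251 − (-3026) = 775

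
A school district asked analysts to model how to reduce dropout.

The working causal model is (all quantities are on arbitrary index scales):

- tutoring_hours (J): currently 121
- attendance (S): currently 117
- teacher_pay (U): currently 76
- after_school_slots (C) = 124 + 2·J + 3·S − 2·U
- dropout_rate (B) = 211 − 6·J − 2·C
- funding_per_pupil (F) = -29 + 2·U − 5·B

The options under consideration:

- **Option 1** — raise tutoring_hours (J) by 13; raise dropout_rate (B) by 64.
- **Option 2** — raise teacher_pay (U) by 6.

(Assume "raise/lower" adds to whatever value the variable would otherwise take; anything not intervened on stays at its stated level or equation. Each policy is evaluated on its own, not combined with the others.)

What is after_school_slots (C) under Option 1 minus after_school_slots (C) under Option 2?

38

Option 1 (J + 13, B + 64):
  J = 121 + 13 = 134
  S = 117
  U = 76
  C = 124 + 2·134 + 3·117 − 2·76 = 591
Option 2 (U + 6):
  J = 121
  S = 117
  U = 76 + 6 = 82
  C = 124 + 2·121 + 3·117 − 2·82 = 553
C: 591 − 553 = 38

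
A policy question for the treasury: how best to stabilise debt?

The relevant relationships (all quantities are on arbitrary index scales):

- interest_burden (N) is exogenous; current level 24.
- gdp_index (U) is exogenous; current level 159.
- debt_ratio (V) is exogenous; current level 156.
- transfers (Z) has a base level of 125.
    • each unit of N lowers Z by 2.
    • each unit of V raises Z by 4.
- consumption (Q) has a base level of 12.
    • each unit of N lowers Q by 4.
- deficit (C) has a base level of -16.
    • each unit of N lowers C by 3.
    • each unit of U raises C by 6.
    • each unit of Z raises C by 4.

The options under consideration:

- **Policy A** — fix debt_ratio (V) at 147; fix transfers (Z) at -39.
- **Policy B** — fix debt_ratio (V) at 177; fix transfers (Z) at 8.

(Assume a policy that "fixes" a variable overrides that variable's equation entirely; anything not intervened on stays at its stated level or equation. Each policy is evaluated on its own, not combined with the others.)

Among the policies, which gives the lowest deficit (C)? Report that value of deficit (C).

710

Policy A (V := 147, Z := -39):
  N = 24
  U = 159
  V = 147
  Z = -39
  C = -16 − 3·24 + 6·159 + 4·(-39) = 710
Policy B (V := 177, Z := 8):
  N = 24
  U = 159
  V = 177
  Z = 8
  C = -16 − 3·24 + 6·159 + 4·8 = 898
Comparing — Policy A: C=710, Policy B: C=898. Lowest is 710 (Policy A).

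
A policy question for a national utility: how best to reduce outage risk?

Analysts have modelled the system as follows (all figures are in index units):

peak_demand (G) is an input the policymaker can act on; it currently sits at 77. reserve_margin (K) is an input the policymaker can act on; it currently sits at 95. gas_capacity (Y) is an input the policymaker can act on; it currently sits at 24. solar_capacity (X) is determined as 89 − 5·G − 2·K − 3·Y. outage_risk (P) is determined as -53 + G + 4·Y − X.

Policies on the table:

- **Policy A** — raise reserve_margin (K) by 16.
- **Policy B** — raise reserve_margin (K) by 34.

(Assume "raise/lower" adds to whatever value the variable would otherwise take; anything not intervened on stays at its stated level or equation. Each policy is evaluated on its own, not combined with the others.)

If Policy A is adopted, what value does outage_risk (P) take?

Policy A (K + 16):
  G = 77
  K = 95 + 16 = 111
  Y = 24
  X = 89 − 5·77 − 2·111 − 3·24 = -590
  P = -53 + 77 + 4·24 − (-590) = 710

710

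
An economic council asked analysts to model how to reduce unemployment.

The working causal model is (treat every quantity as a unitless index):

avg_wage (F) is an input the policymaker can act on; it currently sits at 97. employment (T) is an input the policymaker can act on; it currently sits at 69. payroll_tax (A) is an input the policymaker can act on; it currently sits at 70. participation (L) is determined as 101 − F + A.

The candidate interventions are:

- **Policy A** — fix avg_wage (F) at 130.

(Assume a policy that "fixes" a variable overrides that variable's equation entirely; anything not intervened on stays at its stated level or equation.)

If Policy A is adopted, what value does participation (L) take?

41

Policy A (F := 130):
  F = 130
  A = 70
  L = 101 − 130 + 70 = 41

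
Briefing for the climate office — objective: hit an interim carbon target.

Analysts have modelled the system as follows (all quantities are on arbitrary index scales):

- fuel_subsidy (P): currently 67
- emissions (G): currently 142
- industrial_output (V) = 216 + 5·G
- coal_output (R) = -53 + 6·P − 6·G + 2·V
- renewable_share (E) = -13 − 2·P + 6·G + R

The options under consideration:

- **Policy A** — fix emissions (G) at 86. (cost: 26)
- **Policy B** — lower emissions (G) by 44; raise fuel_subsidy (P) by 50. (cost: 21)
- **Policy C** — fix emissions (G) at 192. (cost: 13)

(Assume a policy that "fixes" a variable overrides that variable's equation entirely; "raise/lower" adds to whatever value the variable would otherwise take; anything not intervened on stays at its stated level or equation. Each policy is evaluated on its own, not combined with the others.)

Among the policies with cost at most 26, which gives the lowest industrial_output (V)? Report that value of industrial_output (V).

646

Policy A (G := 86):
  G = 86
  V = 216 + 5·86 = 646
Policy B (G − 44, P + 50):
  G = 142 − 44 = 98
  V = 216 + 5·98 = 706
Policy C (G := 192):
  G = 192
  V = 216 + 5·192 = 1176
Comparing — Policy A: V=646, Policy B: V=706, Policy C: V=1176. Lowest is 646 (Policy A).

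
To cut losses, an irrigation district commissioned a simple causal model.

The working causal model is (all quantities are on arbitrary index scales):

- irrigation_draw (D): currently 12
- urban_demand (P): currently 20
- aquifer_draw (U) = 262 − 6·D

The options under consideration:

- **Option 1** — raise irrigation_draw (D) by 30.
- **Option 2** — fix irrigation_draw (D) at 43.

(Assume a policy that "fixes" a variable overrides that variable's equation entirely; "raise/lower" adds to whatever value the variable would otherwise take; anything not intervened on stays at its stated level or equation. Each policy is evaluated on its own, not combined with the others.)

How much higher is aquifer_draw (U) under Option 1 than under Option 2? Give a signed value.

6

Option 1 (D + 30):
  D = 12 + 30 = 42
  U = 262 − 6·42 = 10
Option 2 (D := 43):
  D = 43
  U = 262 − 6·43 = 4
U: 10 − 4 = 6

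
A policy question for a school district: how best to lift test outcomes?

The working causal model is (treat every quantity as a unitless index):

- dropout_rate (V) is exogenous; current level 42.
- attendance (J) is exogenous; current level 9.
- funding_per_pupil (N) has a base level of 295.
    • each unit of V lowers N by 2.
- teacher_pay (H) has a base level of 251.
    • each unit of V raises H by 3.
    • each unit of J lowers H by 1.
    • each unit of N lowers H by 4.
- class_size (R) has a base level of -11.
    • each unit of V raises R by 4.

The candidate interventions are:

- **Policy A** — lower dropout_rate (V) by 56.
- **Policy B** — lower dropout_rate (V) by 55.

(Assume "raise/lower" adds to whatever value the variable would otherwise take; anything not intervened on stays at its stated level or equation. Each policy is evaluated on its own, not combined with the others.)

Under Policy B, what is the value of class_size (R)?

Policy B (V − 55):
  V = 42 − 55 = -13
  R = -11 + 4·(-13) = -63

-63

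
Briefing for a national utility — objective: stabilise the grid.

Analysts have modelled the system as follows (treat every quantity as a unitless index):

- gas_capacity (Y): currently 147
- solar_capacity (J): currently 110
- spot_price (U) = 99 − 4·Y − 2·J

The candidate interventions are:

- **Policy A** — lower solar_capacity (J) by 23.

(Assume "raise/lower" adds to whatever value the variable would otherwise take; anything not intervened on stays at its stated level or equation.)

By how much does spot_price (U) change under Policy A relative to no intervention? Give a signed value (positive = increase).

46

Baseline:
  Y = 147
  J = 110
  U = 99 − 4·147 − 2·110 = -709
Policy A (J − 23):
  Y = 147
  J = 110 − 23 = 87
  U = 99 − 4·147 − 2·87 = -663
Change in U: -663 − (-709) = 46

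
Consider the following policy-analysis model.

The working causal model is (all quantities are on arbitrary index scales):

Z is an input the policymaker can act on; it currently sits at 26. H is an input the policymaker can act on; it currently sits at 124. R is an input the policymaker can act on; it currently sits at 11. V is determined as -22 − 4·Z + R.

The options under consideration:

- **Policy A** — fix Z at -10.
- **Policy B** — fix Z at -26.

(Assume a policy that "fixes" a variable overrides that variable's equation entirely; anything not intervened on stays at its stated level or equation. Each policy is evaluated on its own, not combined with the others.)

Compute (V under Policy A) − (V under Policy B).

Policy A (Z := -10):
  Z = -10
  R = 11
  V = -22 − 4·(-10) + 11 = 29
Policy B (Z := -26):
  Z = -26
  R = 11
  V = -22 − 4·(-26) + 11 = 93
V: 29 − 93 = -64

-64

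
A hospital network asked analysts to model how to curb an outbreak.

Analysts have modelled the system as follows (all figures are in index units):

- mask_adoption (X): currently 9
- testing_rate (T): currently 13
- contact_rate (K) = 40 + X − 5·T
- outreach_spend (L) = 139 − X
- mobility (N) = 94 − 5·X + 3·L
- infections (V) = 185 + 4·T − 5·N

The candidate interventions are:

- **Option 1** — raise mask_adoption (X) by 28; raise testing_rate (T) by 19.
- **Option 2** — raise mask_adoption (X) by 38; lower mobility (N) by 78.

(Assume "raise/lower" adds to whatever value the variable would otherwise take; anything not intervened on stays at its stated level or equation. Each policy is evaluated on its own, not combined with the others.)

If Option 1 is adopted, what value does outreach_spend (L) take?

102

Option 1 (X + 28, T + 19):
  X = 9 + 28 = 37
  L = 139 − 37 = 102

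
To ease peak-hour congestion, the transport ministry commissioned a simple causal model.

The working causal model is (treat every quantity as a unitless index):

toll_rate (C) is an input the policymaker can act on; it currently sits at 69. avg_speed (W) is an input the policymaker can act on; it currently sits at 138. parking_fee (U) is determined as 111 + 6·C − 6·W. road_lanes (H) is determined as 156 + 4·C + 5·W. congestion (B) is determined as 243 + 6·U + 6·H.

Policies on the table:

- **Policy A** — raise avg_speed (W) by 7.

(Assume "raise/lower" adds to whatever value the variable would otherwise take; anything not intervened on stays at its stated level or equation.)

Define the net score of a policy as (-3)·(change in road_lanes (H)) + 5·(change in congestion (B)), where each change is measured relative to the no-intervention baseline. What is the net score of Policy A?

-315

Baseline:
  C = 69
  W = 138
  U = 111 + 6·69 − 6·138 = -303
  H = 156 + 4·69 + 5·138 = 1122
  B = 243 + 6·(-303) + 6·1122 = 5157
Policy A (W + 7):
  C = 69
  W = 138 + 7 = 145
  U = 111 + 6·69 − 6·145 = -345
  H = 156 + 4·69 + 5·145 = 1157
  B = 243 + 6·(-345) + 6·1157 = 5115
ΔH = 1157 − 1122 = 35; ΔB = 5115 − 5157 = -42
Score = (-3)·35 + 5·(-42) = -315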